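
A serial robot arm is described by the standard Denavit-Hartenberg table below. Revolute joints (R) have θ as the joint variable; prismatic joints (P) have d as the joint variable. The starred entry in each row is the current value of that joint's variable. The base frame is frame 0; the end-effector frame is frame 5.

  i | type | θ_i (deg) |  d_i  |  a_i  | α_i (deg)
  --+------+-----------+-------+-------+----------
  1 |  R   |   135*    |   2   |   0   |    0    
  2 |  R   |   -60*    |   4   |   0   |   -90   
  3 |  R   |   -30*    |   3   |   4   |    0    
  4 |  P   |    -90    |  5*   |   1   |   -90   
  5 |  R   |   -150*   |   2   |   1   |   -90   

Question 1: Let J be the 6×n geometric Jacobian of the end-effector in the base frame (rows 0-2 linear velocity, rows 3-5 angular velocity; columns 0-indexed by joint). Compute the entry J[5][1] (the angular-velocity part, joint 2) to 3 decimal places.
1.000

axis z_1 = (0.0000,0.0000,1.0000); lever o_n−o_1 = (-6.8828,7.1544,7.1160)
cross product → J_v[:, 1] = (-7.1544,-6.8828,0.0000)
J_ω[:, 1] = z_1
entry J[5][1] = 1.0000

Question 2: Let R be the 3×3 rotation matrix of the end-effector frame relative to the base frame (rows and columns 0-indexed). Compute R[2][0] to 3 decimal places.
End-effector x-axis (col 0 of R) = (-0.3709,0.5477,-0.7500)
R[2][0] = -0.7500

-0.750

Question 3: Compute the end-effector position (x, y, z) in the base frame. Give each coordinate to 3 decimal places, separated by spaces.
after link 1: o_1 = (0.0000, 0.0000, 2.0000)
after link 2: o_2 = (0.0000, 0.0000, 6.0000)
after link 3: o_3 = (-2.0012, 4.1225, 8.0000)
after link 4: o_4 = (-6.9602, 4.9337, 8.8660)
after link 5: o_5 = (-6.8828, 7.1544, 9.1160)

-6.883 7.154 9.116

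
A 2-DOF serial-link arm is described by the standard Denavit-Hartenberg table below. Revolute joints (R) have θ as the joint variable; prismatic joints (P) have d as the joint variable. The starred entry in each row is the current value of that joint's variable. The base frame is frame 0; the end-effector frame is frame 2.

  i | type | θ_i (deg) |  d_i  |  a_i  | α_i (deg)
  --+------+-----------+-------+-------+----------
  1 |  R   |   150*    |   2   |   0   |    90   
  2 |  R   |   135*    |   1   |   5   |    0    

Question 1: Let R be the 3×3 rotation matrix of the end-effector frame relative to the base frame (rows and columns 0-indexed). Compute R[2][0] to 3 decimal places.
0.707

End-effector x-axis (col 0 of R) = (0.6124,-0.3536,0.7071)
R[2][0] = 0.7071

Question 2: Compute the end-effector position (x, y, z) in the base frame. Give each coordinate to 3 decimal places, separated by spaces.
after link 1: o_1 = (0.0000, 0.0000, 2.0000)
after link 2: o_2 = (3.5619, -0.9017, 5.5355)

3.562 -0.902 5.536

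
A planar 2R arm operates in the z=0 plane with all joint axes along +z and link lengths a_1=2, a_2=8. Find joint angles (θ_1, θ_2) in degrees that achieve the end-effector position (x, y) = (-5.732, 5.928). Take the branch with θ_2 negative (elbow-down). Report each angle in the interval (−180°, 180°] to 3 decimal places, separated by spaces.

-149.994 -90.005

cos θ_2 = (67.9970−2²−8²)/(2·2·8) = -0.0001; θ_2 = -90.0054° (elbow-down)
β = atan2(5.9280,-5.7320) = 134.0370°; ψ = atan2(-8.0000,1.9993) = -75.9688°
θ_1 = β − ψ = 210.0058°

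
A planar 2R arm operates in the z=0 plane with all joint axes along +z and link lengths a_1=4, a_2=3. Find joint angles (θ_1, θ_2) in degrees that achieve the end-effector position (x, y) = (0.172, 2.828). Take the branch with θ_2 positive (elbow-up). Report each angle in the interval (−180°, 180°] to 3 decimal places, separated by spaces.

cos θ_2 = (8.0272−4²−3²)/(2·4·3) = -0.7072; θ_2 = 135.0077° (elbow-up)
β = atan2(2.8280,0.1720) = 86.5195°; ψ = atan2(2.1210,1.8784) = 48.4718°
θ_1 = β − ψ = 38.0477°

38.048 135.008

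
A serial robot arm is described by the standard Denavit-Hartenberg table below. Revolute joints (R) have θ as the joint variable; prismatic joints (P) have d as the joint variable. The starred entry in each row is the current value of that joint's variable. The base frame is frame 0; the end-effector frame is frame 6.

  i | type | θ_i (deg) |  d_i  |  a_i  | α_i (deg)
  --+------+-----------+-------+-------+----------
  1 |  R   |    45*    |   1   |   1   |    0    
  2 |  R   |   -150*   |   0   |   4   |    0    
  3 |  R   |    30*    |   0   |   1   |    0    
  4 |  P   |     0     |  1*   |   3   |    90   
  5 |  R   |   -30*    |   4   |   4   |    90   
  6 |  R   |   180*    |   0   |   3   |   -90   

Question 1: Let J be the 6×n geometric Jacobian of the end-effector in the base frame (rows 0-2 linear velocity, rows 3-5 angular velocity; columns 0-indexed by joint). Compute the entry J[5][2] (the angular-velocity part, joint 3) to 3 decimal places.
1.000

axis z_2 = (0.0000,0.0000,1.0000); lever o_n−o_2 = (-2.6043,-5.7355,0.5000)
cross product → J_v[:, 2] = (5.7355,-2.6043,0.0000)
J_ω[:, 2] = z_2
entry J[5][2] = 1.0000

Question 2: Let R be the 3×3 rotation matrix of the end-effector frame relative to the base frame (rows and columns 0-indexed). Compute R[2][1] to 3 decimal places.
0.866

End-effector y-axis (col 1 of R) = (0.1294,-0.4830,0.8660)
R[2][1] = 0.8660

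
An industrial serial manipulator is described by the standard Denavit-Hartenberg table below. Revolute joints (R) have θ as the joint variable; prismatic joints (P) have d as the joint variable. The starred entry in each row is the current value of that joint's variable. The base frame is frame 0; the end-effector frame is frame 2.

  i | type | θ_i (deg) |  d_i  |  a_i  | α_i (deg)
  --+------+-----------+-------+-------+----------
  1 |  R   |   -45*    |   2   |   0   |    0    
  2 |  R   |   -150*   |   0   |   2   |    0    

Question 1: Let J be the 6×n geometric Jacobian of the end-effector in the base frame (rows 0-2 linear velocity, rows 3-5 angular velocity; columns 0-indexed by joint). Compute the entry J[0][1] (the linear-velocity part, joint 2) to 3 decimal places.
axis z_1 = (0.0000,0.0000,1.0000); lever o_n−o_1 = (-1.9319,0.5176,0.0000)
cross product → J_v[:, 1] = (-0.5176,-1.9319,0.0000)
J_ω[:, 1] = z_1
entry J[0][1] = -0.5176

-0.518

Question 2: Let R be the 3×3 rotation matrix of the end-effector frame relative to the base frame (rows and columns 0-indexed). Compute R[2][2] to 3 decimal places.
1.000

End-effector z-axis (col 2 of R) = (0.0000,0.0000,1.0000)
R[2][2] = 1.0000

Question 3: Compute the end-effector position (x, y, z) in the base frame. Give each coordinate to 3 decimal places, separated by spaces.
-1.932 0.518 2.000

after link 1: o_1 = (0.0000, 0.0000, 2.0000)
after link 2: o_2 = (-1.9319, 0.5176, 2.0000)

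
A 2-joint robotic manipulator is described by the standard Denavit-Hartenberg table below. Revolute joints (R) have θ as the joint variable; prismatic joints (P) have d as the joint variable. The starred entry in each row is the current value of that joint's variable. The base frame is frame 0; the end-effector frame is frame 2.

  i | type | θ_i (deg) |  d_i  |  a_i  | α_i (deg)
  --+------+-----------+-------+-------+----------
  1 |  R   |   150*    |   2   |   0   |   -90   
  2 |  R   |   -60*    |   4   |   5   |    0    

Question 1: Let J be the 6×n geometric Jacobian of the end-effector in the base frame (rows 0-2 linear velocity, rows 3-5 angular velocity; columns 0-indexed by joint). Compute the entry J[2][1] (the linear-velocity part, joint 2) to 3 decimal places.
axis z_1 = (-0.5000,-0.8660,0.0000); lever o_n−o_1 = (-4.1651,-2.2141,4.3301)
cross product → J_v[:, 1] = (-3.7500,2.1651,-2.5000)
J_ω[:, 1] = z_1
entry J[2][1] = -2.5000

-2.500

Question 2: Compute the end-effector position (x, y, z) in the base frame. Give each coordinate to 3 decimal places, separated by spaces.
-4.165 -2.214 6.330

after link 1: o_1 = (0.0000, 0.0000, 2.0000)
after link 2: o_2 = (-4.1651, -2.2141, 6.3301)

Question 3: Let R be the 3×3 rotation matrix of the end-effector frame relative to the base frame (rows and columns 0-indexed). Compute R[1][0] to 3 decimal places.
0.250

End-effector x-axis (col 0 of R) = (-0.4330,0.2500,0.8660)
R[1][0] = 0.2500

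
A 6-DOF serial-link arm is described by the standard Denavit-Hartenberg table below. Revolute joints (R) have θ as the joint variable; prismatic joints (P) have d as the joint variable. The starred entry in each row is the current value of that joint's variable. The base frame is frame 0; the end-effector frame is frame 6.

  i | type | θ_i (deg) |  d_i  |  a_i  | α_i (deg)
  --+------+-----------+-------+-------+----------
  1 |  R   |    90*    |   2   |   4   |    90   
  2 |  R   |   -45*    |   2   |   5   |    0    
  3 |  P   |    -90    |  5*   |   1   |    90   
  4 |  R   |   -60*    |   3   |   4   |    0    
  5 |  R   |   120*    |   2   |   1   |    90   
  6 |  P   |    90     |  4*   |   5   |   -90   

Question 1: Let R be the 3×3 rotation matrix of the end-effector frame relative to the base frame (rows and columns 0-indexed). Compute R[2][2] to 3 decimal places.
0.354

End-effector z-axis (col 2 of R) = (-0.8660,0.3536,0.3536)
R[2][2] = 0.3536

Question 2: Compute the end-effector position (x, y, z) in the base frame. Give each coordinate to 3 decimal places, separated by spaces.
after link 1: o_1 = (0.0000, 4.0000, 2.0000)
after link 2: o_2 = (2.0000, 7.5355, -1.5355)
after link 3: o_3 = (7.0000, 6.8284, -2.2426)
after link 4: o_4 = (3.5359, 3.2929, -1.5355)
after link 5: o_5 = (4.4019, 1.5251, -0.4749)
after link 6: o_6 = (2.4019, -4.4599, 0.6112)

2.402 -4.460 0.611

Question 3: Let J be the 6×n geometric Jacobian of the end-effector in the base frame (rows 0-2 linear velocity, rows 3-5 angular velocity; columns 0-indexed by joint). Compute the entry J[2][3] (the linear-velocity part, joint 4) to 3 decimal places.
-3.251

axis z_3 = (-0.0000,-0.7071,0.7071); lever o_n−o_3 = (-4.5981,-11.2883,2.8538)
cross product → J_v[:, 3] = (5.9641,-3.2513,-3.2513)
J_ω[:, 3] = z_3
entry J[2][3] = -3.2513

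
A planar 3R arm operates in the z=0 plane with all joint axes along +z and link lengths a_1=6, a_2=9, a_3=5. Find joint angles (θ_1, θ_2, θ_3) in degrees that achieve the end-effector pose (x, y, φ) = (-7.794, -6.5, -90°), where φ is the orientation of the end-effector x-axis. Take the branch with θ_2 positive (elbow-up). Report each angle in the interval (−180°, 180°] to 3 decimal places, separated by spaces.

111.785 120.002 38.213

wrist centre = target − a_3·(cos φ, sin φ) = (-7.7940, -1.5000)
cos θ_2 = (62.9964−6²−9²)/(2·6·9) = -0.5000; θ_2 = 120.0022° (elbow-up)
β = atan2(-1.5000,-7.7940) = -169.1063°; ψ = atan2(7.7941,1.4997) = 79.1085°
θ_1 = β − ψ = -248.2148°
θ_3 = φ − θ_1 − θ_2 = 38.2126° (wrapped to (-180°,180°])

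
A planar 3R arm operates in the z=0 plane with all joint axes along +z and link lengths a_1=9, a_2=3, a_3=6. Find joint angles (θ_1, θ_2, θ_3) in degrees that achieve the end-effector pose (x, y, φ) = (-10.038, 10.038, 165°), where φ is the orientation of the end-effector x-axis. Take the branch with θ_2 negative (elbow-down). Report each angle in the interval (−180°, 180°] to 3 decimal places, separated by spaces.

135.000 -90.005 120.005

wrist centre = target − a_3·(cos φ, sin φ) = (-4.2424, 8.4851)
cos θ_2 = (89.9950−9²−3²)/(2·9·3) = -0.0001; θ_2 = -90.0053° (elbow-down)
β = atan2(8.4851,-4.2424) = 116.5645°; ψ = atan2(-3.0000,8.9997) = -18.4355°
θ_1 = β − ψ = 135.0000°
θ_3 = φ − θ_1 − θ_2 = 120.0053° (wrapped to (-180°,180°])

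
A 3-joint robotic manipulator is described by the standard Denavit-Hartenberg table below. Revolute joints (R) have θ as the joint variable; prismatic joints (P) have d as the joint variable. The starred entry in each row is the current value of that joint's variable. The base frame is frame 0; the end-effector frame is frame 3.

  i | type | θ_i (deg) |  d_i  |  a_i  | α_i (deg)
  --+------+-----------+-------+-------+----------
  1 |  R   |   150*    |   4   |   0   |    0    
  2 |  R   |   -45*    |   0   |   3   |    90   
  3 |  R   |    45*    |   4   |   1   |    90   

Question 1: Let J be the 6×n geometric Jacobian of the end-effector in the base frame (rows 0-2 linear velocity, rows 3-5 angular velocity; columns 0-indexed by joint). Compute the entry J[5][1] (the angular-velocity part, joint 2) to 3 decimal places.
axis z_1 = (0.0000,0.0000,1.0000); lever o_n−o_1 = (2.9042,4.6161,0.7071)
cross product → J_v[:, 1] = (-4.6161,2.9042,0.0000)
J_ω[:, 1] = z_1
entry J[5][1] = 1.0000

1.000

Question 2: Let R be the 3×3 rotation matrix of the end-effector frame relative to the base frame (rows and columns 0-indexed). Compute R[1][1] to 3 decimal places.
End-effector y-axis (col 1 of R) = (0.9659,0.2588,0.0000)
R[1][1] = 0.2588

0.259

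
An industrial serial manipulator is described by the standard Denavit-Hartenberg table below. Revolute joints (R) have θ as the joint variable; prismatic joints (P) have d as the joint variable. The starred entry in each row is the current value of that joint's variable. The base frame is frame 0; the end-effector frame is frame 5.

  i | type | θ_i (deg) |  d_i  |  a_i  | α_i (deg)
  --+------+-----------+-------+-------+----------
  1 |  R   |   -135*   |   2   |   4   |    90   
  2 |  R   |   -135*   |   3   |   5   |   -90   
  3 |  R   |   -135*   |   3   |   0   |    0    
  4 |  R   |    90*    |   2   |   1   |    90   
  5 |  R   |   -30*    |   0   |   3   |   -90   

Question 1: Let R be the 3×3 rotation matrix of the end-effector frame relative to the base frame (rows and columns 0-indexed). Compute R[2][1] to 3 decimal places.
End-effector y-axis (col 1 of R) = (0.8536,-0.1464,-0.5000)
R[2][1] = -0.5000

-0.500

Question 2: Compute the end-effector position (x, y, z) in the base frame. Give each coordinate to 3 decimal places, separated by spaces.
after link 1: o_1 = (-2.8284, -2.8284, 2.0000)
after link 2: o_2 = (-2.4497, 1.7929, -1.5355)
after link 3: o_3 = (-3.9497, 0.2929, -3.6569)
after link 4: o_4 = (-5.0962, 0.1464, -5.5711)
after link 5: o_5 = (-4.7267, 3.1140, -5.8094)

-4.727 3.114 -5.809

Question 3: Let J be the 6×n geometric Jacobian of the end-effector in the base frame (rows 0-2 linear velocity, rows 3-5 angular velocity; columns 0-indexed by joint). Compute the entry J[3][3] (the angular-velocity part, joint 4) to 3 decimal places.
-0.500

axis z_3 = (-0.5000,-0.5000,-0.7071); lever o_n−o_3 = (-0.7769,2.8212,-2.1526)
cross product → J_v[:, 3] = (3.0712,-0.5269,-1.7990)
J_ω[:, 3] = z_3
entry J[3][3] = -0.5000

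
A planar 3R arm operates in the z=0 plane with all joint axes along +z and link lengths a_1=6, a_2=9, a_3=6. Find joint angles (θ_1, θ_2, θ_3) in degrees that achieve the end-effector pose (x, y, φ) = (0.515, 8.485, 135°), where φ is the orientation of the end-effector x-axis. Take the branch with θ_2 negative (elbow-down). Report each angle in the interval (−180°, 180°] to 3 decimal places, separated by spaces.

134.996 -135.000 135.004

wrist centre = target − a_3·(cos φ, sin φ) = (4.7576, 4.2424)
cos θ_2 = (40.6328−6²−9²)/(2·6·9) = -0.7071; θ_2 = -134.9998° (elbow-down)
β = atan2(4.2424,4.7576) = 41.7232°; ψ = atan2(-6.3640,-0.3639) = -93.2730°
θ_1 = β − ψ = 134.9962°
θ_3 = φ − θ_1 − θ_2 = 135.0036° (wrapped to (-180°,180°])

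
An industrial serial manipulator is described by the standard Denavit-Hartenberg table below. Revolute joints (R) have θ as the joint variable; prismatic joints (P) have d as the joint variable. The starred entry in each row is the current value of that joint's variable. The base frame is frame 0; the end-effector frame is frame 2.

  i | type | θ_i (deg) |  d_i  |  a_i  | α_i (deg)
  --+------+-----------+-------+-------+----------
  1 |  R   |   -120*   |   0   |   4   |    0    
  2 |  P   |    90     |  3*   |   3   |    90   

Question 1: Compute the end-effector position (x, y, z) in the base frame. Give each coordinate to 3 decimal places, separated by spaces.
after link 1: o_1 = (-2.0000, -3.4641, 0.0000)
after link 2: o_2 = (0.5981, -4.9641, 3.0000)

0.598 -4.964 3.000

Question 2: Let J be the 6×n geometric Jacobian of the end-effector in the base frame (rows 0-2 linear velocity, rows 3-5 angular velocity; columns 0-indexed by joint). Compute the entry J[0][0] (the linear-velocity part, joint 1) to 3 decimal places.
axis z_0 = ẑ; lever o_n−o_0 = (0.5981,-4.9641,3.0000)
cross product → J_v[:, 0] = (4.9641,0.5981,-0.0000)
J_ω[:, 0] = z_0
entry J[0][0] = 4.9641

4.964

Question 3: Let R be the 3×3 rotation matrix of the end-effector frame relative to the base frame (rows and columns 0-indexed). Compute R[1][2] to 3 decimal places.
End-effector z-axis (col 2 of R) = (-0.5000,-0.8660,0.0000)
R[1][2] = -0.8660

-0.866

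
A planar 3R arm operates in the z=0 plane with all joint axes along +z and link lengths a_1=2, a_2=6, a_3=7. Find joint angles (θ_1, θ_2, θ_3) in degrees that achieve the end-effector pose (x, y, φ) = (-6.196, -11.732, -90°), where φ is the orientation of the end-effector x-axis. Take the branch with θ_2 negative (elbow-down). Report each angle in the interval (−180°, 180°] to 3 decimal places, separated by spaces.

-119.991 -30.011 60.002

wrist centre = target − a_3·(cos φ, sin φ) = (-6.1960, -4.7320)
cos θ_2 = (60.7822−2²−6²)/(2·2·6) = 0.8659; θ_2 = -30.0113° (elbow-down)
β = atan2(-4.7320,-6.1960) = -142.6304°; ψ = atan2(-3.0010,7.1956) = -22.6394°
θ_1 = β − ψ = -119.9910°
θ_3 = φ − θ_1 − θ_2 = 60.0023° (wrapped to (-180°,180°])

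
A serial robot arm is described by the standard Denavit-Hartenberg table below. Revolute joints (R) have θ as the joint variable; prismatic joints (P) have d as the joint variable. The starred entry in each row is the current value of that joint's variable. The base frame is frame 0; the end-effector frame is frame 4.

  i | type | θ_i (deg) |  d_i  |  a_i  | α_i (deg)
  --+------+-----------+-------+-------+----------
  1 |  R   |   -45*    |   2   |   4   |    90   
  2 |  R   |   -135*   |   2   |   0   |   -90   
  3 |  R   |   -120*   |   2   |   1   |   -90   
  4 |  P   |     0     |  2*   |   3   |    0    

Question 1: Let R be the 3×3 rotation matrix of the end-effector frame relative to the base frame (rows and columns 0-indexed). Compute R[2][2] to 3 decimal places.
End-effector z-axis (col 2 of R) = (-0.7866,0.0795,-0.6124)
R[2][2] = -0.6124

-0.612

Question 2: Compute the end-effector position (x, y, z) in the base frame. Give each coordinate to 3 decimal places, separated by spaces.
-0.608 -8.533 0.775

after link 1: o_1 = (2.8284, -2.8284, 2.0000)
after link 2: o_2 = (1.4142, -4.2426, 2.0000)
after link 3: o_3 = (2.0518, -6.1050, 0.9393)
after link 4: o_4 = (-0.6084, -8.5332, 0.7753)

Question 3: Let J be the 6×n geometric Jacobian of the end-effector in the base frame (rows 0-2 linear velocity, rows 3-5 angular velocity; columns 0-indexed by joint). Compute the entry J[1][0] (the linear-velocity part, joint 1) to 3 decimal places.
axis z_0 = ẑ; lever o_n−o_0 = (-0.6084,-8.5332,0.7753)
cross product → J_v[:, 0] = (8.5332,-0.6084,0.0000)
J_ω[:, 0] = z_0
entry J[1][0] = -0.6084

-0.608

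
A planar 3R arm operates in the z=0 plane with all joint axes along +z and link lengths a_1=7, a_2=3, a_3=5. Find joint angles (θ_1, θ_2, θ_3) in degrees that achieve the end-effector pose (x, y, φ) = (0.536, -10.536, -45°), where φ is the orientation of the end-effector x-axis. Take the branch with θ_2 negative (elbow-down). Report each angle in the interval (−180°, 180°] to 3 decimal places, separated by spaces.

wrist centre = target − a_3·(cos φ, sin φ) = (-2.9995, -7.0005)
cos θ_2 = (58.0037−7²−3²)/(2·7·3) = 0.0001; θ_2 = -89.9949° (elbow-down)
β = atan2(-7.0005,-2.9995) = -113.1940°; ψ = atan2(-3.0000,7.0003) = -23.1978°
θ_1 = β − ψ = -89.9962°
θ_3 = φ − θ_1 − θ_2 = 134.9911° (wrapped to (-180°,180°])

-89.996 -89.995 134.991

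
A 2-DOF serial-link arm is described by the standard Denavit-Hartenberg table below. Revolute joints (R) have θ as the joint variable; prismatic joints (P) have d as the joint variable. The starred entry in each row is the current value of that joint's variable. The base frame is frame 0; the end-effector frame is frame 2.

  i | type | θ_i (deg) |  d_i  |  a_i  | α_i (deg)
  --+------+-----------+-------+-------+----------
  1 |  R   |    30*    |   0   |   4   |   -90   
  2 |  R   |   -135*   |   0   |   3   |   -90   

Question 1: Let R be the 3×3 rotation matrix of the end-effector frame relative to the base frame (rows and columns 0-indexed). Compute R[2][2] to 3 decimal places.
End-effector z-axis (col 2 of R) = (0.6124,0.3536,0.7071)
R[2][2] = 0.7071

0.707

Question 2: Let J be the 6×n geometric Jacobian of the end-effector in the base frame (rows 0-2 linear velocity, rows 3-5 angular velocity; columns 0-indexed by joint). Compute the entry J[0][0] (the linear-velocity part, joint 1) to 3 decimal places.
axis z_0 = ẑ; lever o_n−o_0 = (1.6270,0.9393,2.1213)
cross product → J_v[:, 0] = (-0.9393,1.6270,0.0000)
J_ω[:, 0] = z_0
entry J[0][0] = -0.9393

-0.939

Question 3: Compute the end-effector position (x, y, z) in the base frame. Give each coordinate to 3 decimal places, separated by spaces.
after link 1: o_1 = (3.4641, 2.0000, 0.0000)
after link 2: o_2 = (1.6270, 0.9393, 2.1213)

1.627 0.939 2.121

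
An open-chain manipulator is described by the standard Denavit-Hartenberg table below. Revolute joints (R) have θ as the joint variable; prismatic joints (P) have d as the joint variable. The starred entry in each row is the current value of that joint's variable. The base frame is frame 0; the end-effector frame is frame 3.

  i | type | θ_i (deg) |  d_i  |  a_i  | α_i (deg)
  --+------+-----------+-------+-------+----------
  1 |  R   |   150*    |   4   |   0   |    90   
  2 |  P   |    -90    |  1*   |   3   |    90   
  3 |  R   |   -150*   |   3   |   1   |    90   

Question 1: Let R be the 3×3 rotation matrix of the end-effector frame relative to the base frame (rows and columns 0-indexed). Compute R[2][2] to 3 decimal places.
0.500

End-effector z-axis (col 2 of R) = (0.4330,0.7500,0.5000)
R[2][2] = 0.5000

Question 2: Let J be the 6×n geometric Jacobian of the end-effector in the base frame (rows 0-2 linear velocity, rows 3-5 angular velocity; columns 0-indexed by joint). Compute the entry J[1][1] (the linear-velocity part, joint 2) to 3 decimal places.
0.866

prismatic axis z_1 = (0.5000,0.8660,0.0000)
J_v[:, 1] = z_1; J_ω[:, 1] = (0,0,0)
entry J[1][1] = 0.8660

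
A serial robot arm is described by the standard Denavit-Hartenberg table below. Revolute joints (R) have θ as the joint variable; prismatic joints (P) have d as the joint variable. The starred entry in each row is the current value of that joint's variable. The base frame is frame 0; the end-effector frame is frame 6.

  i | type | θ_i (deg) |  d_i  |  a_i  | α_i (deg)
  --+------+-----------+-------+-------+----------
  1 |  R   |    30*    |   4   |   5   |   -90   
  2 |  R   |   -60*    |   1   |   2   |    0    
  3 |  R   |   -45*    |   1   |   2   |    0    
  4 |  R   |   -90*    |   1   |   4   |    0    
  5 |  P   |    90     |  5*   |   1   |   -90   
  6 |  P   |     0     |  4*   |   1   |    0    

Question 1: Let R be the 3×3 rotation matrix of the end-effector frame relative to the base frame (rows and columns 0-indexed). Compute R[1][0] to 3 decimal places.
End-effector x-axis (col 0 of R) = (-0.2241,-0.1294,0.9659)
R[1][0] = -0.1294

-0.129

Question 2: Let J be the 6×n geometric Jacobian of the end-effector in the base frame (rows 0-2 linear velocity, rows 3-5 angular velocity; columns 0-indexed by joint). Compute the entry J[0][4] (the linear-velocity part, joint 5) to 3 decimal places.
-0.500

prismatic axis z_4 = (-0.5000,0.8660,0.0000)
J_v[:, 4] = z_4; J_ω[:, 4] = (0,0,0)
entry J[0][4] = -0.5000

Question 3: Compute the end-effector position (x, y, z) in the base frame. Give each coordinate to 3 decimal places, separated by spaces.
0.300 9.411 9.596

after link 1: o_1 = (4.3301, 2.5000, 4.0000)
after link 2: o_2 = (4.6962, 3.8660, 5.7321)
after link 3: o_3 = (3.7479, 4.4732, 7.6639)
after link 4: o_4 = (-0.0982, 3.4074, 6.6286)
after link 5: o_5 = (-2.8223, 7.6081, 7.5946)
after link 6: o_6 = (0.2996, 9.4106, 9.5958)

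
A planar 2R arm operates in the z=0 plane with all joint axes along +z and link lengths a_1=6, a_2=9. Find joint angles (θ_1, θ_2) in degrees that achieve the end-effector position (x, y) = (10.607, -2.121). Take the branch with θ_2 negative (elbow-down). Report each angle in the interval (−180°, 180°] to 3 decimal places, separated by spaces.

44.999 -89.996

cos θ_2 = (117.0071−6²−9²)/(2·6·9) = 0.0001; θ_2 = -89.9962° (elbow-down)
β = atan2(-2.1210,10.6070) = -11.3079°; ψ = atan2(-9.0000,6.0006) = -56.3073°
θ_1 = β − ψ = 44.9995°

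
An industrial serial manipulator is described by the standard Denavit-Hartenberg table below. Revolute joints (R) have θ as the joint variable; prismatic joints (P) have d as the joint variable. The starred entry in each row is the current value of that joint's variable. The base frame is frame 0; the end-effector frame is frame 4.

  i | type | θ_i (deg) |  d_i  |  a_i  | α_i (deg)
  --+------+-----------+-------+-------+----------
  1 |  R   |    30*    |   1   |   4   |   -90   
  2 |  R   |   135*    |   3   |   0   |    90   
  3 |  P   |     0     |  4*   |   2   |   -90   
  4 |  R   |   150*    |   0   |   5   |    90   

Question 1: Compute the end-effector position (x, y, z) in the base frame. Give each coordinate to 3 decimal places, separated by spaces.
after link 1: o_1 = (3.4641, 2.0000, 1.0000)
after link 2: o_2 = (1.9641, 4.5981, 1.0000)
after link 3: o_3 = (3.1888, 5.3052, -3.2426)
after link 4: o_4 = (4.3096, 5.9522, 1.5870)

4.310 5.952 1.587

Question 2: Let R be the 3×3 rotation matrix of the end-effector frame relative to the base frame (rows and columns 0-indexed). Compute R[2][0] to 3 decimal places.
End-effector x-axis (col 0 of R) = (0.2241,0.1294,0.9659)
R[2][0] = 0.9659

0.966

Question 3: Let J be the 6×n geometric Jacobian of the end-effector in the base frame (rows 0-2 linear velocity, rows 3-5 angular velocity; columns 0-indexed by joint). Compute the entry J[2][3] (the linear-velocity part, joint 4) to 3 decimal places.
-1.294

axis z_3 = (-0.5000,0.8660,0.0000); lever o_n−o_3 = (1.1207,0.6470,4.8296)
cross product → J_v[:, 3] = (4.1826,2.4148,-1.2941)
J_ω[:, 3] = z_3
entry J[2][3] = -1.2941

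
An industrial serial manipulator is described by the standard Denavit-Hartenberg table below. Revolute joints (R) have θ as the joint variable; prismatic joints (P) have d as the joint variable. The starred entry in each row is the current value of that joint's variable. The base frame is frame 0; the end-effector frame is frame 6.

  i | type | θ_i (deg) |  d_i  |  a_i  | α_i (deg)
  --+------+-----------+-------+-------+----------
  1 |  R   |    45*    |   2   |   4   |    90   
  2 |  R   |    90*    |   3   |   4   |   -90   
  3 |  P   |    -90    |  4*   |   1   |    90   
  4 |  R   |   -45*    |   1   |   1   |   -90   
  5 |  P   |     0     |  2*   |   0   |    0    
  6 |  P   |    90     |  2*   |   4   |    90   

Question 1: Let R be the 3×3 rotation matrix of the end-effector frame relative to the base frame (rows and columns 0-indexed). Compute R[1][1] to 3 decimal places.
End-effector y-axis (col 1 of R) = (-0.0000,-1.0000,0.0000)
R[1][1] = -1.0000

-1.000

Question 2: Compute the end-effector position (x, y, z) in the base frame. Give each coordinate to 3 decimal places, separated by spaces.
3.828 -6.828 9.000

after link 1: o_1 = (2.8284, 2.8284, 2.0000)
after link 2: o_2 = (4.9497, 0.7071, 6.0000)
after link 3: o_3 = (2.8284, -2.8284, 6.0000)
after link 4: o_4 = (3.8284, -2.8284, 5.0000)
after link 5: o_5 = (3.8284, -4.8284, 5.0000)
after link 6: o_6 = (3.8284, -6.8284, 9.0000)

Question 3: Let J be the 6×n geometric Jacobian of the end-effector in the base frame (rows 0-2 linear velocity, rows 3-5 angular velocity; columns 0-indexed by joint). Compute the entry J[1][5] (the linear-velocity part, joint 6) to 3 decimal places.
prismatic axis z_5 = (-0.0000,-1.0000,0.0000)
J_v[:, 5] = z_5; J_ω[:, 5] = (0,0,0)
entry J[1][5] = -1.0000

-1.000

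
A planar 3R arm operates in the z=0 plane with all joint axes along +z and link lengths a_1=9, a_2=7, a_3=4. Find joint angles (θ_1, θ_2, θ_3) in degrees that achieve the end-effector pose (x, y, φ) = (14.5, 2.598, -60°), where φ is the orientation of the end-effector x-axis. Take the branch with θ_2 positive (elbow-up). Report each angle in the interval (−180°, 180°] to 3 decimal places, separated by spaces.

-0.000 60.000 -120.000

wrist centre = target − a_3·(cos φ, sin φ) = (12.5000, 6.0621)
cos θ_2 = (192.9991−9²−7²)/(2·9·7) = 0.5000; θ_2 = 60.0005° (elbow-up)
β = atan2(6.0621,12.5000) = 25.8719°; ψ = atan2(6.0622,12.4999) = 25.8724°
θ_1 = β − ψ = -0.0005°
θ_3 = φ − θ_1 − θ_2 = -120.0000° (wrapped to (-180°,180°])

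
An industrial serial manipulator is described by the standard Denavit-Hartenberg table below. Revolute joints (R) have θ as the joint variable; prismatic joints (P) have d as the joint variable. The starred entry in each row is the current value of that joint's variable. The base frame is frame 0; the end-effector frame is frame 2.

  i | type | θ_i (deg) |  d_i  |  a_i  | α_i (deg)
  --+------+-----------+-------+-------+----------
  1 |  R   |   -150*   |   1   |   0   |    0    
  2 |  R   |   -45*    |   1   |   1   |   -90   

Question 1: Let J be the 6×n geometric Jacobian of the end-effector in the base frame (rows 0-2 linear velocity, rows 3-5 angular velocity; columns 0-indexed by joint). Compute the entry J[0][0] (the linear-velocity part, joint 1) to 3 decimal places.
-0.259

axis z_0 = ẑ; lever o_n−o_0 = (-0.9659,0.2588,2.0000)
cross product → J_v[:, 0] = (-0.2588,-0.9659,0.0000)
J_ω[:, 0] = z_0
entry J[0][0] = -0.2588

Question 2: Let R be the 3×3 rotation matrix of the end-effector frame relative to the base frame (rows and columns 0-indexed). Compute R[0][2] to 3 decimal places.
End-effector z-axis (col 2 of R) = (-0.2588,-0.9659,0.0000)
R[0][2] = -0.2588

-0.259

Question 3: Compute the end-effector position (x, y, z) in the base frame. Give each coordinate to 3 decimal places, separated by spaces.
after link 1: o_1 = (0.0000, 0.0000, 1.0000)
after link 2: o_2 = (-0.9659, 0.2588, 2.0000)

-0.966 0.259 2.000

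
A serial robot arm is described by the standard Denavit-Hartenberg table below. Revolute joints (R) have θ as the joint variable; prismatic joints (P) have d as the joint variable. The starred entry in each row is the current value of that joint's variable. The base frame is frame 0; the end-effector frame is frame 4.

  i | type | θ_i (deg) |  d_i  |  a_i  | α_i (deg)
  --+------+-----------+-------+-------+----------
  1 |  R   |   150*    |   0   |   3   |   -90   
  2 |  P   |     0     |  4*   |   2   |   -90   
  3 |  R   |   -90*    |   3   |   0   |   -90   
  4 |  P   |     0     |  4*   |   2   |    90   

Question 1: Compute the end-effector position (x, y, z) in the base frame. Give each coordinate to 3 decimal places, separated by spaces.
-10.794 -0.696 -3.000

after link 1: o_1 = (-2.5981, 1.5000, 0.0000)
after link 2: o_2 = (-6.3301, -0.9641, 0.0000)
after link 3: o_3 = (-6.3301, -0.9641, -3.0000)
after link 4: o_4 = (-10.7942, -0.6962, -3.0000)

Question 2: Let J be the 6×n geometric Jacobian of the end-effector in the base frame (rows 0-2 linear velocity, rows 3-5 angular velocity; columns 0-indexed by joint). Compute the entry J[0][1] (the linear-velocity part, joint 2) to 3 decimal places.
prismatic axis z_1 = (-0.5000,-0.8660,0.0000)
J_v[:, 1] = z_1; J_ω[:, 1] = (0,0,0)
entry J[0][1] = -0.5000

-0.500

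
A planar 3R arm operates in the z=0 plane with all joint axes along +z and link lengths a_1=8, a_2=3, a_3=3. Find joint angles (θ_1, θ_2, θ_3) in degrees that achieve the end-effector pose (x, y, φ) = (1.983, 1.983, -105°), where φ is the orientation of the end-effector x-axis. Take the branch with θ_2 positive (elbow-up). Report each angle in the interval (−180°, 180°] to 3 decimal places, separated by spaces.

44.993 149.986 60.021

wrist centre = target − a_3·(cos φ, sin φ) = (2.7595, 4.8808)
cos θ_2 = (31.4366−8²−3²)/(2·8·3) = -0.8659; θ_2 = 149.9861° (elbow-up)
β = atan2(4.8808,2.7595) = 60.5174°; ψ = atan2(1.5006,5.4023) = 15.5240°
θ_1 = β − ψ = 44.9933°
θ_3 = φ − θ_1 − θ_2 = 60.0205° (wrapped to (-180°,180°])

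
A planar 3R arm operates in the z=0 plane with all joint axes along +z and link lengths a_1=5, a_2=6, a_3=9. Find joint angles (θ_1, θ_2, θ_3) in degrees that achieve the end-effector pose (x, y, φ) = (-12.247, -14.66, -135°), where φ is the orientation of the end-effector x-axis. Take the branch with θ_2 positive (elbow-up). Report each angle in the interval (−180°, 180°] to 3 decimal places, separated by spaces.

-149.992 44.989 -29.997

wrist centre = target − a_3·(cos φ, sin φ) = (-5.8830, -8.2960)
cos θ_2 = (103.4344−5²−6²)/(2·5·6) = 0.7072; θ_2 = 44.9892° (elbow-up)
β = atan2(-8.2960,-5.8830) = -125.3419°; ψ = atan2(4.2418,9.2434) = 24.6505°
θ_1 = β − ψ = -149.9924°
θ_3 = φ − θ_1 − θ_2 = -29.9968° (wrapped to (-180°,180°])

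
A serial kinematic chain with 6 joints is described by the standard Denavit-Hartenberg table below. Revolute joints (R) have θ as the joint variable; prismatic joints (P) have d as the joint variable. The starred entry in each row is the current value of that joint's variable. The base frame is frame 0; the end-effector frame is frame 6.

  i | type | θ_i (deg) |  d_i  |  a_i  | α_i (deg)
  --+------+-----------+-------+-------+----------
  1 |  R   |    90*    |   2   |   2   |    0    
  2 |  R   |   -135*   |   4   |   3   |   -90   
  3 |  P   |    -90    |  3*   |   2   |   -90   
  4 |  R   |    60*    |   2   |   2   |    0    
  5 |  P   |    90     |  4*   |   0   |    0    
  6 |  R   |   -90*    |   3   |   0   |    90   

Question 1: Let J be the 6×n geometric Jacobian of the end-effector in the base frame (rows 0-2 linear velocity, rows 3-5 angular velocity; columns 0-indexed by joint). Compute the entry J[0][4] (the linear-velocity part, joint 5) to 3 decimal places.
prismatic axis z_4 = (0.7071,-0.7071,-0.0000)
J_v[:, 4] = z_4; J_ω[:, 4] = (0,0,0)
entry J[0][4] = 0.7071

0.707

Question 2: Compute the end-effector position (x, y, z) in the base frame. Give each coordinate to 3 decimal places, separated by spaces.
9.382 -5.589 9.000

after link 1: o_1 = (0.0000, 2.0000, 2.0000)
after link 2: o_2 = (2.1213, -0.1213, 6.0000)
after link 3: o_3 = (4.2426, 2.0000, 8.0000)
after link 4: o_4 = (4.4321, -0.6390, 9.0000)
after link 5: o_5 = (7.2605, -3.4674, 9.0000)
after link 6: o_6 = (9.3819, -5.5887, 9.0000)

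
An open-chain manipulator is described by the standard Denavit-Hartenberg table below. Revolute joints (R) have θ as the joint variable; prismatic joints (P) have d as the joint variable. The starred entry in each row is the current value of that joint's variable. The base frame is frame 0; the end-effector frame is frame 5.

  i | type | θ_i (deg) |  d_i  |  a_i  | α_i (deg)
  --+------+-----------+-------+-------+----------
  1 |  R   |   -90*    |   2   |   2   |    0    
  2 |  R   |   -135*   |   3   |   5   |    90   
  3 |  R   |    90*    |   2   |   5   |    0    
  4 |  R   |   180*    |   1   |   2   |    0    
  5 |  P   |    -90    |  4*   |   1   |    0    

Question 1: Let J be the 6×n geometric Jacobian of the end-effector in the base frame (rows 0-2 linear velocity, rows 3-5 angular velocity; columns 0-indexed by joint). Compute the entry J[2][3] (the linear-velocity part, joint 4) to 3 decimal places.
axis z_3 = (0.7071,0.7071,0.0000); lever o_n−o_3 = (4.2426,2.8284,-2.0000)
cross product → J_v[:, 3] = (-1.4142,1.4142,-1.0000)
J_ω[:, 3] = z_3
entry J[2][3] = -1.0000

-1.000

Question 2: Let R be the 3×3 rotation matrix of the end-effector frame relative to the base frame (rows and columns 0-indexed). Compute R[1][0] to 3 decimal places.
End-effector x-axis (col 0 of R) = (0.7071,-0.7071,0.0000)
R[1][0] = -0.7071

-0.707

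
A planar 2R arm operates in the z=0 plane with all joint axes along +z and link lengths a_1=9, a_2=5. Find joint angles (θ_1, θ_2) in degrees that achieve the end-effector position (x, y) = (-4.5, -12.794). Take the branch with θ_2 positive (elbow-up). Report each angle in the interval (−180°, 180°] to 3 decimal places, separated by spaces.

cos θ_2 = (183.9364−9²−5²)/(2·9·5) = 0.8660; θ_2 = 30.0074° (elbow-up)
β = atan2(-12.7940,-4.5000) = -109.3782°; ψ = atan2(2.5006,13.3298) = 10.6247°
θ_1 = β − ψ = -120.0029°

-120.003 30.007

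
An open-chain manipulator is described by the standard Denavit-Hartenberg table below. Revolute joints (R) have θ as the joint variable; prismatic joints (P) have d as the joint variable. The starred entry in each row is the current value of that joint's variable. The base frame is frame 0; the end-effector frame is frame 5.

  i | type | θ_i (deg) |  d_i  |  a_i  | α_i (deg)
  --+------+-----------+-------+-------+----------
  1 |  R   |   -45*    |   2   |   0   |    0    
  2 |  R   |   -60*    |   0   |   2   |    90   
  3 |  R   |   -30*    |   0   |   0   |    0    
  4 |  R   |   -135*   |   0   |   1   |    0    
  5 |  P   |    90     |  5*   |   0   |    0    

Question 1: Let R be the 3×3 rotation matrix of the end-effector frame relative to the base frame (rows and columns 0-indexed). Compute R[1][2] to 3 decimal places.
End-effector z-axis (col 2 of R) = (-0.9659,0.2588,0.0000)
R[1][2] = 0.2588

0.259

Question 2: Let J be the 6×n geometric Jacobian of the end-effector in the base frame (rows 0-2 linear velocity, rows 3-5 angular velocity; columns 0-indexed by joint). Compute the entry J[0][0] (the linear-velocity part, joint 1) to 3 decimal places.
-0.295

axis z_0 = ẑ; lever o_n−o_0 = (-5.0973,0.2953,1.7412)
cross product → J_v[:, 0] = (-0.2953,-5.0973,0.0000)
J_ω[:, 0] = z_0
entry J[0][0] = -0.2953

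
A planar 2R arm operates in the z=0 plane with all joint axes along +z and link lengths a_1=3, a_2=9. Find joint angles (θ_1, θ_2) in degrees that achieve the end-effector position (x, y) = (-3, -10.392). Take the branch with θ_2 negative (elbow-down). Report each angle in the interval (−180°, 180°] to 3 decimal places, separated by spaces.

cos θ_2 = (116.9937−3²−9²)/(2·3·9) = 0.4999; θ_2 = -60.0078° (elbow-down)
β = atan2(-10.3920,-3.0000) = -106.1026°; ψ = atan2(-7.7948,7.4989) = -46.1084°
θ_1 = β − ψ = -59.9942°

-59.994 -60.008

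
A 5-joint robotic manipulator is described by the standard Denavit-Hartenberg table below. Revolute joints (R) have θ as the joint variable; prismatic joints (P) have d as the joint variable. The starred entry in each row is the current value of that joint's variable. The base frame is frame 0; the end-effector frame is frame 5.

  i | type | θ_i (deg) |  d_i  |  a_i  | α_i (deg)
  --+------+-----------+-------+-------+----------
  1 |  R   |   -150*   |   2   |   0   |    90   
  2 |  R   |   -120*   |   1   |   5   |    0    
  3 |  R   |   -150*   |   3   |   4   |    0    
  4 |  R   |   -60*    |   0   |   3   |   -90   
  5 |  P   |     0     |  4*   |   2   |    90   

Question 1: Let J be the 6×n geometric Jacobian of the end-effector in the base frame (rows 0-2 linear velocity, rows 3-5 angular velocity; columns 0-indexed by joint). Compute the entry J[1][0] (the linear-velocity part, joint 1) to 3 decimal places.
-1.853

axis z_0 = ẑ; lever o_n−o_0 = (-1.8529,3.5490,7.6340)
cross product → J_v[:, 0] = (-3.5490,-1.8529,0.0000)
J_ω[:, 0] = z_0
entry J[1][0] = -1.8529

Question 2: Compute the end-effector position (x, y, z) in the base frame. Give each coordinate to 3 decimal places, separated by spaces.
after link 1: o_1 = (0.0000, 0.0000, 2.0000)
after link 2: o_2 = (1.6651, 2.1160, -2.3301)
after link 3: o_3 = (0.1651, 4.7141, 1.6699)
after link 4: o_4 = (-2.0849, 3.4151, 3.1699)
after link 5: o_5 = (-1.8529, 3.5490, 7.6340)

-1.853 3.549 7.634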